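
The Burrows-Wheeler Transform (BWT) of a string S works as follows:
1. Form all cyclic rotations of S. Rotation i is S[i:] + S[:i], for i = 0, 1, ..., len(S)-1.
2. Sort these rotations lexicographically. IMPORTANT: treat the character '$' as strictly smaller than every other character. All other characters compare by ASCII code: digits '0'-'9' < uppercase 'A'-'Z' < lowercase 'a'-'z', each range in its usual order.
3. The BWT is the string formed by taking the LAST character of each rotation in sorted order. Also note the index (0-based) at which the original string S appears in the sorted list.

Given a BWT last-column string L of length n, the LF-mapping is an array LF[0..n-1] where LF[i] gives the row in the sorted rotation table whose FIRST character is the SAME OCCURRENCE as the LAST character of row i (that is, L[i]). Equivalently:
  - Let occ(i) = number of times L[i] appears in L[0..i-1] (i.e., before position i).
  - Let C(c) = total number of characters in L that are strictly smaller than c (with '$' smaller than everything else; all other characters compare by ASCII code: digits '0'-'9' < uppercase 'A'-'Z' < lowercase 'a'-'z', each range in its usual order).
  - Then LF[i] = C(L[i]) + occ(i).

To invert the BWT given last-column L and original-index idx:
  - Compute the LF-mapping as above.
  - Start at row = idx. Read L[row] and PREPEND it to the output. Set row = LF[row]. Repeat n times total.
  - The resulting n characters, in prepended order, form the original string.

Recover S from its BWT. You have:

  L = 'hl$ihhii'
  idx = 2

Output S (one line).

LF mapping: 1 7 0 4 2 3 5 6
Walk LF starting at row 2, prepending L[row]:
  step 1: row=2, L[2]='$', prepend. Next row=LF[2]=0
  step 2: row=0, L[0]='h', prepend. Next row=LF[0]=1
  step 3: row=1, L[1]='l', prepend. Next row=LF[1]=7
  step 4: row=7, L[7]='i', prepend. Next row=LF[7]=6
  step 5: row=6, L[6]='i', prepend. Next row=LF[6]=5
  step 6: row=5, L[5]='h', prepend. Next row=LF[5]=3
  step 7: row=3, L[3]='i', prepend. Next row=LF[3]=4
  step 8: row=4, L[4]='h', prepend. Next row=LF[4]=2
Reversed output: hihiilh$

Answer: hihiilh$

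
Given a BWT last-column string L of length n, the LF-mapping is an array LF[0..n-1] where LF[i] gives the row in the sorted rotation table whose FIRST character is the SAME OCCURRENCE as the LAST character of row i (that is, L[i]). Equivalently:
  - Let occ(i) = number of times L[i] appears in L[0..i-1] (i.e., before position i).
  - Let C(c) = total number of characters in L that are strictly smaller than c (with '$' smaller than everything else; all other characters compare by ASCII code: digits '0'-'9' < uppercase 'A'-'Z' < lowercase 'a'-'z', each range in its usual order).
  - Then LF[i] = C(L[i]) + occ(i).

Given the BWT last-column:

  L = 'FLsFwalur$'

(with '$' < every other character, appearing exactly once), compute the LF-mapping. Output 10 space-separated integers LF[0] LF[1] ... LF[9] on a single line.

Answer: 1 3 7 2 9 4 5 8 6 0

Derivation:
Char counts: '$':1, 'F':2, 'L':1, 'a':1, 'l':1, 'r':1, 's':1, 'u':1, 'w':1
C (first-col start): C('$')=0, C('F')=1, C('L')=3, C('a')=4, C('l')=5, C('r')=6, C('s')=7, C('u')=8, C('w')=9
L[0]='F': occ=0, LF[0]=C('F')+0=1+0=1
L[1]='L': occ=0, LF[1]=C('L')+0=3+0=3
L[2]='s': occ=0, LF[2]=C('s')+0=7+0=7
L[3]='F': occ=1, LF[3]=C('F')+1=1+1=2
L[4]='w': occ=0, LF[4]=C('w')+0=9+0=9
L[5]='a': occ=0, LF[5]=C('a')+0=4+0=4
L[6]='l': occ=0, LF[6]=C('l')+0=5+0=5
L[7]='u': occ=0, LF[7]=C('u')+0=8+0=8
L[8]='r': occ=0, LF[8]=C('r')+0=6+0=6
L[9]='$': occ=0, LF[9]=C('$')+0=0+0=0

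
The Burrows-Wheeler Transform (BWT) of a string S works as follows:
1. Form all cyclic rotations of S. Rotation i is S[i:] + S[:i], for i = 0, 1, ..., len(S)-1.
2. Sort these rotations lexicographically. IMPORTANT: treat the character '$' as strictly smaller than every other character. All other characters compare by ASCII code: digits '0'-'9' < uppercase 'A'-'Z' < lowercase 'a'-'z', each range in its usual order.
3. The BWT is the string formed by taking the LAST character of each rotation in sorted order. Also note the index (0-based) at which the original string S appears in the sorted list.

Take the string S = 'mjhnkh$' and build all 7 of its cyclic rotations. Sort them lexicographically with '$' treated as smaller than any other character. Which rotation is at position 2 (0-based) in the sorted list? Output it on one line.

All 7 rotations (rotation i = S[i:]+S[:i]):
  rot[0] = mjhnkh$
  rot[1] = jhnkh$m
  rot[2] = hnkh$mj
  rot[3] = nkh$mjh
  rot[4] = kh$mjhn
  rot[5] = h$mjhnk
  rot[6] = $mjhnkh
Sorted (with $ < everything):
  sorted[0] = $mjhnkh
  sorted[1] = h$mjhnk
  sorted[2] = hnkh$mj
  sorted[3] = jhnkh$m
  sorted[4] = kh$mjhn
  sorted[5] = mjhnkh$
  sorted[6] = nkh$mjh
sorted[2] = hnkh$mj

Answer: hnkh$mj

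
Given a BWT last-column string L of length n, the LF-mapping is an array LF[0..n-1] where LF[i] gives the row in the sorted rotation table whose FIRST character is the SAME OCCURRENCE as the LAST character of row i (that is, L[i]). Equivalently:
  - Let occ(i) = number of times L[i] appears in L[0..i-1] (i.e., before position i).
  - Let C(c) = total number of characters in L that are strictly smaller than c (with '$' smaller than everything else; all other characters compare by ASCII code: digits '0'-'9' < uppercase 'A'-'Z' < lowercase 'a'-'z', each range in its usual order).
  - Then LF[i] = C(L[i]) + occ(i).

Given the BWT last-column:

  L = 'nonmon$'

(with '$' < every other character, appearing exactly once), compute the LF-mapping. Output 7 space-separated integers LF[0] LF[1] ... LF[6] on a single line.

Char counts: '$':1, 'm':1, 'n':3, 'o':2
C (first-col start): C('$')=0, C('m')=1, C('n')=2, C('o')=5
L[0]='n': occ=0, LF[0]=C('n')+0=2+0=2
L[1]='o': occ=0, LF[1]=C('o')+0=5+0=5
L[2]='n': occ=1, LF[2]=C('n')+1=2+1=3
L[3]='m': occ=0, LF[3]=C('m')+0=1+0=1
L[4]='o': occ=1, LF[4]=C('o')+1=5+1=6
L[5]='n': occ=2, LF[5]=C('n')+2=2+2=4
L[6]='$': occ=0, LF[6]=C('$')+0=0+0=0

Answer: 2 5 3 1 6 4 0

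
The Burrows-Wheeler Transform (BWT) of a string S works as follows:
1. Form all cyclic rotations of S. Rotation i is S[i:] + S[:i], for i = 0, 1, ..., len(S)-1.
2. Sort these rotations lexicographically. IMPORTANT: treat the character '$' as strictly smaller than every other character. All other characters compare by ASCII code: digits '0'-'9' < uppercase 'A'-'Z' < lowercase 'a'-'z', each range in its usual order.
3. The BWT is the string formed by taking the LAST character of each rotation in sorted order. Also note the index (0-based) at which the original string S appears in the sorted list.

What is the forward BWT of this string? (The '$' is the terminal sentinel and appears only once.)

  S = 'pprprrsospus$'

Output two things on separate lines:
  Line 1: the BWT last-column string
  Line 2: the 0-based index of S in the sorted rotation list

All 13 rotations (rotation i = S[i:]+S[:i]):
  rot[0] = pprprrsospus$
  rot[1] = prprrsospus$p
  rot[2] = rprrsospus$pp
  rot[3] = prrsospus$ppr
  rot[4] = rrsospus$pprp
  rot[5] = rsospus$pprpr
  rot[6] = sospus$pprprr
  rot[7] = ospus$pprprrs
  rot[8] = spus$pprprrso
  rot[9] = pus$pprprrsos
  rot[10] = us$pprprrsosp
  rot[11] = s$pprprrsospu
  rot[12] = $pprprrsospus
Sorted (with $ < everything):
  sorted[0] = $pprprrsospus  (last char: 's')
  sorted[1] = ospus$pprprrs  (last char: 's')
  sorted[2] = pprprrsospus$  (last char: '$')
  sorted[3] = prprrsospus$p  (last char: 'p')
  sorted[4] = prrsospus$ppr  (last char: 'r')
  sorted[5] = pus$pprprrsos  (last char: 's')
  sorted[6] = rprrsospus$pp  (last char: 'p')
  sorted[7] = rrsospus$pprp  (last char: 'p')
  sorted[8] = rsospus$pprpr  (last char: 'r')
  sorted[9] = s$pprprrsospu  (last char: 'u')
  sorted[10] = sospus$pprprr  (last char: 'r')
  sorted[11] = spus$pprprrso  (last char: 'o')
  sorted[12] = us$pprprrsosp  (last char: 'p')
Last column: ss$prspprurop
Original string S is at sorted index 2

Answer: ss$prspprurop
2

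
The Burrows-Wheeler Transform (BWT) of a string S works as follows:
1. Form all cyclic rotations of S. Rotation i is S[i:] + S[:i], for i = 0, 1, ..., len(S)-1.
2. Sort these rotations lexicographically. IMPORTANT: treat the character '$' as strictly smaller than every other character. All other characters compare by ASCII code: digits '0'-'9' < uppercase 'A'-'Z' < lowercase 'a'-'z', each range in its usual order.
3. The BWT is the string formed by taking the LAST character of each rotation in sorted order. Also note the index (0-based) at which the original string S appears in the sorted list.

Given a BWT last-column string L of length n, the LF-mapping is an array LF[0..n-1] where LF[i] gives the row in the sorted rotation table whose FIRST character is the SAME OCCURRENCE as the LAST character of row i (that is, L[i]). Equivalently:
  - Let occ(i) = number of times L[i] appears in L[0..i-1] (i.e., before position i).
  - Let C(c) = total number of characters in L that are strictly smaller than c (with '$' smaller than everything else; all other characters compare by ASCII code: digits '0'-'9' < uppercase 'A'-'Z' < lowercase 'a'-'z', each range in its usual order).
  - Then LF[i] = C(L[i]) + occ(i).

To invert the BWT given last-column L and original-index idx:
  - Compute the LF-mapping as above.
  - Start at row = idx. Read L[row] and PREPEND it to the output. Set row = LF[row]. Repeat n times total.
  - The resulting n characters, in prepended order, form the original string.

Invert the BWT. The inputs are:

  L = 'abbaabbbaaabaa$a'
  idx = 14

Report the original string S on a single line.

LF mapping: 1 10 11 2 3 12 13 14 4 5 6 15 7 8 0 9
Walk LF starting at row 14, prepending L[row]:
  step 1: row=14, L[14]='$', prepend. Next row=LF[14]=0
  step 2: row=0, L[0]='a', prepend. Next row=LF[0]=1
  step 3: row=1, L[1]='b', prepend. Next row=LF[1]=10
  step 4: row=10, L[10]='a', prepend. Next row=LF[10]=6
  step 5: row=6, L[6]='b', prepend. Next row=LF[6]=13
  step 6: row=13, L[13]='a', prepend. Next row=LF[13]=8
  step 7: row=8, L[8]='a', prepend. Next row=LF[8]=4
  step 8: row=4, L[4]='a', prepend. Next row=LF[4]=3
  step 9: row=3, L[3]='a', prepend. Next row=LF[3]=2
  step 10: row=2, L[2]='b', prepend. Next row=LF[2]=11
  step 11: row=11, L[11]='b', prepend. Next row=LF[11]=15
  step 12: row=15, L[15]='a', prepend. Next row=LF[15]=9
  step 13: row=9, L[9]='a', prepend. Next row=LF[9]=5
  step 14: row=5, L[5]='b', prepend. Next row=LF[5]=12
  step 15: row=12, L[12]='a', prepend. Next row=LF[12]=7
  step 16: row=7, L[7]='b', prepend. Next row=LF[7]=14
Reversed output: babaabbaaaababa$

Answer: babaabbaaaababa$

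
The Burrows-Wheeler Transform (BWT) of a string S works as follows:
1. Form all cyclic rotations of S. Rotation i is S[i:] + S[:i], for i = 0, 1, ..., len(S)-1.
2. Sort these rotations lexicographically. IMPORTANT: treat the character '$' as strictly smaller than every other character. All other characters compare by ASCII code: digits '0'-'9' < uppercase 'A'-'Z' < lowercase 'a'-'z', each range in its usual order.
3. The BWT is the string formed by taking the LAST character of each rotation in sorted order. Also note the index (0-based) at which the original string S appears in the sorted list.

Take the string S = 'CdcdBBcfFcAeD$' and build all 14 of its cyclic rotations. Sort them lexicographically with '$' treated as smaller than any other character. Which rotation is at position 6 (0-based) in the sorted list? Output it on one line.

Answer: FcAeD$CdcdBBcf

Derivation:
All 14 rotations (rotation i = S[i:]+S[:i]):
  rot[0] = CdcdBBcfFcAeD$
  rot[1] = dcdBBcfFcAeD$C
  rot[2] = cdBBcfFcAeD$Cd
  rot[3] = dBBcfFcAeD$Cdc
  rot[4] = BBcfFcAeD$Cdcd
  rot[5] = BcfFcAeD$CdcdB
  rot[6] = cfFcAeD$CdcdBB
  rot[7] = fFcAeD$CdcdBBc
  rot[8] = FcAeD$CdcdBBcf
  rot[9] = cAeD$CdcdBBcfF
  rot[10] = AeD$CdcdBBcfFc
  rot[11] = eD$CdcdBBcfFcA
  rot[12] = D$CdcdBBcfFcAe
  rot[13] = $CdcdBBcfFcAeD
Sorted (with $ < everything):
  sorted[0] = $CdcdBBcfFcAeD
  sorted[1] = AeD$CdcdBBcfFc
  sorted[2] = BBcfFcAeD$Cdcd
  sorted[3] = BcfFcAeD$CdcdB
  sorted[4] = CdcdBBcfFcAeD$
  sorted[5] = D$CdcdBBcfFcAe
  sorted[6] = FcAeD$CdcdBBcf
  sorted[7] = cAeD$CdcdBBcfF
  sorted[8] = cdBBcfFcAeD$Cd
  sorted[9] = cfFcAeD$CdcdBB
  sorted[10] = dBBcfFcAeD$Cdc
  sorted[11] = dcdBBcfFcAeD$C
  sorted[12] = eD$CdcdBBcfFcA
  sorted[13] = fFcAeD$CdcdBBc
sorted[6] = FcAeD$CdcdBBcf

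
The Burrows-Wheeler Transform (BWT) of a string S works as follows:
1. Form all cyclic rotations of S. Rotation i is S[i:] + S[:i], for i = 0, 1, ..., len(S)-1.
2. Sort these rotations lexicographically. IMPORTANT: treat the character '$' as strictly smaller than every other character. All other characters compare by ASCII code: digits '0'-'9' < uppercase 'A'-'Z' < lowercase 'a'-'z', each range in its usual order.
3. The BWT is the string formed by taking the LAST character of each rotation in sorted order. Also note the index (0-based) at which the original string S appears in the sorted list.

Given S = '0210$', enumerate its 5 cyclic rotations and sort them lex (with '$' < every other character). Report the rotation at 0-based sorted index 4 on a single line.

All 5 rotations (rotation i = S[i:]+S[:i]):
  rot[0] = 0210$
  rot[1] = 210$0
  rot[2] = 10$02
  rot[3] = 0$021
  rot[4] = $0210
Sorted (with $ < everything):
  sorted[0] = $0210
  sorted[1] = 0$021
  sorted[2] = 0210$
  sorted[3] = 10$02
  sorted[4] = 210$0
sorted[4] = 210$0

Answer: 210$0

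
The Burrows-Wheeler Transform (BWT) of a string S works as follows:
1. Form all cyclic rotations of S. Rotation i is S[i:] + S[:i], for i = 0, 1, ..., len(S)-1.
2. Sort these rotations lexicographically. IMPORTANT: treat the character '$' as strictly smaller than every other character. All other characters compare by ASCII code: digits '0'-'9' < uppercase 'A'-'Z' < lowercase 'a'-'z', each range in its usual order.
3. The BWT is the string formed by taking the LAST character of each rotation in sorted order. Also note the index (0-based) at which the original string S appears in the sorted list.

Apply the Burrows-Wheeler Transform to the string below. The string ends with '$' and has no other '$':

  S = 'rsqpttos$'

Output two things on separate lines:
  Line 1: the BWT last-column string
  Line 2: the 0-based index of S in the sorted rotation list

All 9 rotations (rotation i = S[i:]+S[:i]):
  rot[0] = rsqpttos$
  rot[1] = sqpttos$r
  rot[2] = qpttos$rs
  rot[3] = pttos$rsq
  rot[4] = ttos$rsqp
  rot[5] = tos$rsqpt
  rot[6] = os$rsqptt
  rot[7] = s$rsqptto
  rot[8] = $rsqpttos
Sorted (with $ < everything):
  sorted[0] = $rsqpttos  (last char: 's')
  sorted[1] = os$rsqptt  (last char: 't')
  sorted[2] = pttos$rsq  (last char: 'q')
  sorted[3] = qpttos$rs  (last char: 's')
  sorted[4] = rsqpttos$  (last char: '$')
  sorted[5] = s$rsqptto  (last char: 'o')
  sorted[6] = sqpttos$r  (last char: 'r')
  sorted[7] = tos$rsqpt  (last char: 't')
  sorted[8] = ttos$rsqp  (last char: 'p')
Last column: stqs$ortp
Original string S is at sorted index 4

Answer: stqs$ortp
4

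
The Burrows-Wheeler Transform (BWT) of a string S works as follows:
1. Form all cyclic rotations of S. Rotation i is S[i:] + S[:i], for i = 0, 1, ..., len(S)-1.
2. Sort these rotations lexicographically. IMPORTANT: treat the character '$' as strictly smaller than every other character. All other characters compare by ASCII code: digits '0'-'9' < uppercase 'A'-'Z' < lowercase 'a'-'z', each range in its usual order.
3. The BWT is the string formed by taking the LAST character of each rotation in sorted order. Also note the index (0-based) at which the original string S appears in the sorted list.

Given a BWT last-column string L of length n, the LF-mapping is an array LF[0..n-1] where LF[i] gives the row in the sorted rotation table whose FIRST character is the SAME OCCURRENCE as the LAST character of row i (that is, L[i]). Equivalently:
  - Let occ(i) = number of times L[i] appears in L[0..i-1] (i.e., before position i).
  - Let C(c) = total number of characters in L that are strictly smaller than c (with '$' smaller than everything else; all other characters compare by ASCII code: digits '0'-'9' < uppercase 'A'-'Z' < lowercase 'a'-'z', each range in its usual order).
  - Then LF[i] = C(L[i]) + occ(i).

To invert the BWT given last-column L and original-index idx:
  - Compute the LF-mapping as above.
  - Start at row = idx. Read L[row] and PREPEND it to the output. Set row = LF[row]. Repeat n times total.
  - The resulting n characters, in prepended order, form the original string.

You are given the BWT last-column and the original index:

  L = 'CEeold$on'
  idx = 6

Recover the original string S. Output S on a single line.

LF mapping: 1 2 4 7 5 3 0 8 6
Walk LF starting at row 6, prepending L[row]:
  step 1: row=6, L[6]='$', prepend. Next row=LF[6]=0
  step 2: row=0, L[0]='C', prepend. Next row=LF[0]=1
  step 3: row=1, L[1]='E', prepend. Next row=LF[1]=2
  step 4: row=2, L[2]='e', prepend. Next row=LF[2]=4
  step 5: row=4, L[4]='l', prepend. Next row=LF[4]=5
  step 6: row=5, L[5]='d', prepend. Next row=LF[5]=3
  step 7: row=3, L[3]='o', prepend. Next row=LF[3]=7
  step 8: row=7, L[7]='o', prepend. Next row=LF[7]=8
  step 9: row=8, L[8]='n', prepend. Next row=LF[8]=6
Reversed output: noodleEC$

Answer: noodleEC$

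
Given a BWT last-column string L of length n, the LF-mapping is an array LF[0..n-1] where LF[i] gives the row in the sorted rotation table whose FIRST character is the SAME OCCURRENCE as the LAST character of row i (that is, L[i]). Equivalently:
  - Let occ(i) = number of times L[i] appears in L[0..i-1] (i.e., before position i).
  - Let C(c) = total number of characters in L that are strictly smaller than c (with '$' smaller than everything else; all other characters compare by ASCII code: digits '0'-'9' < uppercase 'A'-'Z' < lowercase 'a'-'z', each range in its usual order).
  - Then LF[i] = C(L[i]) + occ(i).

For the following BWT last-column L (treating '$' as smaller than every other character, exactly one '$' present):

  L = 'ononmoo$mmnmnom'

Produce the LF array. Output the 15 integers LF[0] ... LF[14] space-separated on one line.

Answer: 10 6 11 7 1 12 13 0 2 3 8 4 9 14 5

Derivation:
Char counts: '$':1, 'm':5, 'n':4, 'o':5
C (first-col start): C('$')=0, C('m')=1, C('n')=6, C('o')=10
L[0]='o': occ=0, LF[0]=C('o')+0=10+0=10
L[1]='n': occ=0, LF[1]=C('n')+0=6+0=6
L[2]='o': occ=1, LF[2]=C('o')+1=10+1=11
L[3]='n': occ=1, LF[3]=C('n')+1=6+1=7
L[4]='m': occ=0, LF[4]=C('m')+0=1+0=1
L[5]='o': occ=2, LF[5]=C('o')+2=10+2=12
L[6]='o': occ=3, LF[6]=C('o')+3=10+3=13
L[7]='$': occ=0, LF[7]=C('$')+0=0+0=0
L[8]='m': occ=1, LF[8]=C('m')+1=1+1=2
L[9]='m': occ=2, LF[9]=C('m')+2=1+2=3
L[10]='n': occ=2, LF[10]=C('n')+2=6+2=8
L[11]='m': occ=3, LF[11]=C('m')+3=1+3=4
L[12]='n': occ=3, LF[12]=C('n')+3=6+3=9
L[13]='o': occ=4, LF[13]=C('o')+4=10+4=14
L[14]='m': occ=4, LF[14]=C('m')+4=1+4=5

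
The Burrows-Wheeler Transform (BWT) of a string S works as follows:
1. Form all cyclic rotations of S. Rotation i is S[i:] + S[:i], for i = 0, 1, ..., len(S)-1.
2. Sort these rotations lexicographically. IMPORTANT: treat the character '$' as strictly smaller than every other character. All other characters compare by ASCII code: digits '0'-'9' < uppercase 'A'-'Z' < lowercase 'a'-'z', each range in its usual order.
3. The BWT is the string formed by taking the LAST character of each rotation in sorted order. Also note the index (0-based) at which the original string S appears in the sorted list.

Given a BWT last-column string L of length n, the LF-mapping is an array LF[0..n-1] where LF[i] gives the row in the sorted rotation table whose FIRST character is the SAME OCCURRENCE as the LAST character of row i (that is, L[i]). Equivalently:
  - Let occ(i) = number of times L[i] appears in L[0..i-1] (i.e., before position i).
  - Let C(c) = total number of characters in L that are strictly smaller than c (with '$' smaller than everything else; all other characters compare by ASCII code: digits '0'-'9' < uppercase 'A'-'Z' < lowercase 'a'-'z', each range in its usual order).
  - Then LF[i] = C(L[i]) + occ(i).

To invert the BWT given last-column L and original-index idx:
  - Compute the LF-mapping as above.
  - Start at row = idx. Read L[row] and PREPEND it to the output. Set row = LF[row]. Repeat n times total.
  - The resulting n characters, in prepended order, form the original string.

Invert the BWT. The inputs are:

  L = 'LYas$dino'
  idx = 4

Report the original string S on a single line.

LF mapping: 1 2 3 8 0 4 5 6 7
Walk LF starting at row 4, prepending L[row]:
  step 1: row=4, L[4]='$', prepend. Next row=LF[4]=0
  step 2: row=0, L[0]='L', prepend. Next row=LF[0]=1
  step 3: row=1, L[1]='Y', prepend. Next row=LF[1]=2
  step 4: row=2, L[2]='a', prepend. Next row=LF[2]=3
  step 5: row=3, L[3]='s', prepend. Next row=LF[3]=8
  step 6: row=8, L[8]='o', prepend. Next row=LF[8]=7
  step 7: row=7, L[7]='n', prepend. Next row=LF[7]=6
  step 8: row=6, L[6]='i', prepend. Next row=LF[6]=5
  step 9: row=5, L[5]='d', prepend. Next row=LF[5]=4
Reversed output: dinosaYL$

Answer: dinosaYL$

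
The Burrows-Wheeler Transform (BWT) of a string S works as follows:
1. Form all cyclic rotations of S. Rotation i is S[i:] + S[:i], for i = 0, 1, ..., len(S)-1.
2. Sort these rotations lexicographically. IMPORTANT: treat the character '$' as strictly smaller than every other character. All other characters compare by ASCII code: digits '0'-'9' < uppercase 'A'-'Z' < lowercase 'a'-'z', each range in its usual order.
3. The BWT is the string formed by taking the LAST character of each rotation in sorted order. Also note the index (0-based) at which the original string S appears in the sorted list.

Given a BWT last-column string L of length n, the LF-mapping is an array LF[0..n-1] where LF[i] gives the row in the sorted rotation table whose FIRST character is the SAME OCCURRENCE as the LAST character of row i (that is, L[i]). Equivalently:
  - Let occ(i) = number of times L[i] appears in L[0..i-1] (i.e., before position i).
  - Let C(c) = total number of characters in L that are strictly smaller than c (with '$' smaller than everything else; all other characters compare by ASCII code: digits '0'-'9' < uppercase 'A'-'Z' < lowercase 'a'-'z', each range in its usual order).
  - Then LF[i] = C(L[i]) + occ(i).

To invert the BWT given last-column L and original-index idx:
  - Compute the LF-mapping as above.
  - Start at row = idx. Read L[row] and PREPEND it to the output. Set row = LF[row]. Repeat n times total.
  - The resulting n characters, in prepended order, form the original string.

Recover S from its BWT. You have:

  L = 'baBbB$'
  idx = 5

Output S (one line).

Answer: baBBb$

Derivation:
LF mapping: 4 3 1 5 2 0
Walk LF starting at row 5, prepending L[row]:
  step 1: row=5, L[5]='$', prepend. Next row=LF[5]=0
  step 2: row=0, L[0]='b', prepend. Next row=LF[0]=4
  step 3: row=4, L[4]='B', prepend. Next row=LF[4]=2
  step 4: row=2, L[2]='B', prepend. Next row=LF[2]=1
  step 5: row=1, L[1]='a', prepend. Next row=LF[1]=3
  step 6: row=3, L[3]='b', prepend. Next row=LF[3]=5
Reversed output: baBBb$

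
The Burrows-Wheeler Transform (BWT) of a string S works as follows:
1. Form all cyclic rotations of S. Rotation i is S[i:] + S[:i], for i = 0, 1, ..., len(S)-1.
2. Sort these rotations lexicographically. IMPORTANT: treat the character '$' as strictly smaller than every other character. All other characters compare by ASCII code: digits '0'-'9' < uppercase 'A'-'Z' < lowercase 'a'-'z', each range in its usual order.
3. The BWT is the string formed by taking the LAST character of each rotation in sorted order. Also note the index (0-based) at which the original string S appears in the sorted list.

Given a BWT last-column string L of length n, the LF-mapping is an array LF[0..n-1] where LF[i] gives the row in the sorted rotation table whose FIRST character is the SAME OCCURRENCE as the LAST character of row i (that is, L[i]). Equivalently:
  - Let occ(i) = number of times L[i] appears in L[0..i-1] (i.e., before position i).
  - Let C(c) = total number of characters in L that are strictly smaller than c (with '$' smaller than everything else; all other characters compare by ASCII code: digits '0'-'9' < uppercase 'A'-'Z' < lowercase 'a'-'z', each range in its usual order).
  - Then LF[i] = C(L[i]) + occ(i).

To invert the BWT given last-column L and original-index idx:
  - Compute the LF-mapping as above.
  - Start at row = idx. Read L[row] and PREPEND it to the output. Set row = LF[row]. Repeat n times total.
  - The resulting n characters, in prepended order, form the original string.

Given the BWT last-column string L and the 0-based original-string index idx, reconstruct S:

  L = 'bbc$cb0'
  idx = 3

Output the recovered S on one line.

Answer: b0cbcb$

Derivation:
LF mapping: 2 3 5 0 6 4 1
Walk LF starting at row 3, prepending L[row]:
  step 1: row=3, L[3]='$', prepend. Next row=LF[3]=0
  step 2: row=0, L[0]='b', prepend. Next row=LF[0]=2
  step 3: row=2, L[2]='c', prepend. Next row=LF[2]=5
  step 4: row=5, L[5]='b', prepend. Next row=LF[5]=4
  step 5: row=4, L[4]='c', prepend. Next row=LF[4]=6
  step 6: row=6, L[6]='0', prepend. Next row=LF[6]=1
  step 7: row=1, L[1]='b', prepend. Next row=LF[1]=3
Reversed output: b0cbcb$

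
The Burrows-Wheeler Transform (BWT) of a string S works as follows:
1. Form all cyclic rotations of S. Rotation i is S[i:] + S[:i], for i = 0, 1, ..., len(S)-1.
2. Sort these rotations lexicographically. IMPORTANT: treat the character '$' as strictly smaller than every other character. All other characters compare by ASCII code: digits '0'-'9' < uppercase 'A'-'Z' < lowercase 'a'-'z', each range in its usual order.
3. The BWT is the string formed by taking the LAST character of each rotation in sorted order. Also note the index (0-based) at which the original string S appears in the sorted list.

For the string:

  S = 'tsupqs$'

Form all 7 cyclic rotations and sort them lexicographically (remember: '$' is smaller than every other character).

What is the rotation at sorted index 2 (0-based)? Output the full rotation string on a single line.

All 7 rotations (rotation i = S[i:]+S[:i]):
  rot[0] = tsupqs$
  rot[1] = supqs$t
  rot[2] = upqs$ts
  rot[3] = pqs$tsu
  rot[4] = qs$tsup
  rot[5] = s$tsupq
  rot[6] = $tsupqs
Sorted (with $ < everything):
  sorted[0] = $tsupqs
  sorted[1] = pqs$tsu
  sorted[2] = qs$tsup
  sorted[3] = s$tsupq
  sorted[4] = supqs$t
  sorted[5] = tsupqs$
  sorted[6] = upqs$ts
sorted[2] = qs$tsup

Answer: qs$tsup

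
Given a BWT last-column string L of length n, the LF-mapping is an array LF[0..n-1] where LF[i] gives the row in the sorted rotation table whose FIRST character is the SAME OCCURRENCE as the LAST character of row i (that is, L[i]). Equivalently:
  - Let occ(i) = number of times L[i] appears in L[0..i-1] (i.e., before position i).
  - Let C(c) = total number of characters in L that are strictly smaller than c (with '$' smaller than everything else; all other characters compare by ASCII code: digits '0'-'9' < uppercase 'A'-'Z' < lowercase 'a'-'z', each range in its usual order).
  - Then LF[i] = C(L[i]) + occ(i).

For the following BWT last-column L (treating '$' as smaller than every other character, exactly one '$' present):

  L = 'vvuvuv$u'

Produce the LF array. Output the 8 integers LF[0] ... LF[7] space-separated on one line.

Char counts: '$':1, 'u':3, 'v':4
C (first-col start): C('$')=0, C('u')=1, C('v')=4
L[0]='v': occ=0, LF[0]=C('v')+0=4+0=4
L[1]='v': occ=1, LF[1]=C('v')+1=4+1=5
L[2]='u': occ=0, LF[2]=C('u')+0=1+0=1
L[3]='v': occ=2, LF[3]=C('v')+2=4+2=6
L[4]='u': occ=1, LF[4]=C('u')+1=1+1=2
L[5]='v': occ=3, LF[5]=C('v')+3=4+3=7
L[6]='$': occ=0, LF[6]=C('$')+0=0+0=0
L[7]='u': occ=2, LF[7]=C('u')+2=1+2=3

Answer: 4 5 1 6 2 7 0 3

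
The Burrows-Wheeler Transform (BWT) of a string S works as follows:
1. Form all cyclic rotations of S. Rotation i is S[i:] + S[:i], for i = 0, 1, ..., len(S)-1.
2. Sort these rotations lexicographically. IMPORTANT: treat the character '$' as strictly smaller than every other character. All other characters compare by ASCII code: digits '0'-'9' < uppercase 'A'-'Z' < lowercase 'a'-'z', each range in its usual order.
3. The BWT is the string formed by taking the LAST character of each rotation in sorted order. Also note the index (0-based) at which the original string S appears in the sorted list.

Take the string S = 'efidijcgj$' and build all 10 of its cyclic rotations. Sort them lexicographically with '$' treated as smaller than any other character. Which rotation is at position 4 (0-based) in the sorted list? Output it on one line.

Answer: fidijcgj$e

Derivation:
All 10 rotations (rotation i = S[i:]+S[:i]):
  rot[0] = efidijcgj$
  rot[1] = fidijcgj$e
  rot[2] = idijcgj$ef
  rot[3] = dijcgj$efi
  rot[4] = ijcgj$efid
  rot[5] = jcgj$efidi
  rot[6] = cgj$efidij
  rot[7] = gj$efidijc
  rot[8] = j$efidijcg
  rot[9] = $efidijcgj
Sorted (with $ < everything):
  sorted[0] = $efidijcgj
  sorted[1] = cgj$efidij
  sorted[2] = dijcgj$efi
  sorted[3] = efidijcgj$
  sorted[4] = fidijcgj$e
  sorted[5] = gj$efidijc
  sorted[6] = idijcgj$ef
  sorted[7] = ijcgj$efid
  sorted[8] = j$efidijcg
  sorted[9] = jcgj$efidi
sorted[4] = fidijcgj$e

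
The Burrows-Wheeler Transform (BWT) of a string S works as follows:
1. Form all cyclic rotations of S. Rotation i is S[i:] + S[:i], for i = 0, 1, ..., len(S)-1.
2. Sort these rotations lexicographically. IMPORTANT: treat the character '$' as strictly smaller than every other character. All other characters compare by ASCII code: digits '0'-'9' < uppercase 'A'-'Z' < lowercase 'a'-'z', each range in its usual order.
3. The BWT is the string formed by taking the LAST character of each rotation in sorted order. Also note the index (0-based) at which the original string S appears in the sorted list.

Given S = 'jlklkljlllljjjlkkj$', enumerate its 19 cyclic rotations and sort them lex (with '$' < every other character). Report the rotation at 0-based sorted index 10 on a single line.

Answer: klkljlllljjjlkkj$jl

Derivation:
All 19 rotations (rotation i = S[i:]+S[:i]):
  rot[0] = jlklkljlllljjjlkkj$
  rot[1] = lklkljlllljjjlkkj$j
  rot[2] = klkljlllljjjlkkj$jl
  rot[3] = lkljlllljjjlkkj$jlk
  rot[4] = kljlllljjjlkkj$jlkl
  rot[5] = ljlllljjjlkkj$jlklk
  rot[6] = jlllljjjlkkj$jlklkl
  rot[7] = lllljjjlkkj$jlklklj
  rot[8] = llljjjlkkj$jlklkljl
  rot[9] = lljjjlkkj$jlklkljll
  rot[10] = ljjjlkkj$jlklkljlll
  rot[11] = jjjlkkj$jlklkljllll
  rot[12] = jjlkkj$jlklkljllllj
  rot[13] = jlkkj$jlklkljlllljj
  rot[14] = lkkj$jlklkljlllljjj
  rot[15] = kkj$jlklkljlllljjjl
  rot[16] = kj$jlklkljlllljjjlk
  rot[17] = j$jlklkljlllljjjlkk
  rot[18] = $jlklkljlllljjjlkkj
Sorted (with $ < everything):
  sorted[0] = $jlklkljlllljjjlkkj
  sorted[1] = j$jlklkljlllljjjlkk
  sorted[2] = jjjlkkj$jlklkljllll
  sorted[3] = jjlkkj$jlklkljllllj
  sorted[4] = jlkkj$jlklkljlllljj
  sorted[5] = jlklkljlllljjjlkkj$
  sorted[6] = jlllljjjlkkj$jlklkl
  sorted[7] = kj$jlklkljlllljjjlk
  sorted[8] = kkj$jlklkljlllljjjl
  sorted[9] = kljlllljjjlkkj$jlkl
  sorted[10] = klkljlllljjjlkkj$jl
  sorted[11] = ljjjlkkj$jlklkljlll
  sorted[12] = ljlllljjjlkkj$jlklk
  sorted[13] = lkkj$jlklkljlllljjj
  sorted[14] = lkljlllljjjlkkj$jlk
  sorted[15] = lklkljlllljjjlkkj$j
  sorted[16] = lljjjlkkj$jlklkljll
  sorted[17] = llljjjlkkj$jlklkljl
  sorted[18] = lllljjjlkkj$jlklklj
sorted[10] = klkljlllljjjlkkj$jl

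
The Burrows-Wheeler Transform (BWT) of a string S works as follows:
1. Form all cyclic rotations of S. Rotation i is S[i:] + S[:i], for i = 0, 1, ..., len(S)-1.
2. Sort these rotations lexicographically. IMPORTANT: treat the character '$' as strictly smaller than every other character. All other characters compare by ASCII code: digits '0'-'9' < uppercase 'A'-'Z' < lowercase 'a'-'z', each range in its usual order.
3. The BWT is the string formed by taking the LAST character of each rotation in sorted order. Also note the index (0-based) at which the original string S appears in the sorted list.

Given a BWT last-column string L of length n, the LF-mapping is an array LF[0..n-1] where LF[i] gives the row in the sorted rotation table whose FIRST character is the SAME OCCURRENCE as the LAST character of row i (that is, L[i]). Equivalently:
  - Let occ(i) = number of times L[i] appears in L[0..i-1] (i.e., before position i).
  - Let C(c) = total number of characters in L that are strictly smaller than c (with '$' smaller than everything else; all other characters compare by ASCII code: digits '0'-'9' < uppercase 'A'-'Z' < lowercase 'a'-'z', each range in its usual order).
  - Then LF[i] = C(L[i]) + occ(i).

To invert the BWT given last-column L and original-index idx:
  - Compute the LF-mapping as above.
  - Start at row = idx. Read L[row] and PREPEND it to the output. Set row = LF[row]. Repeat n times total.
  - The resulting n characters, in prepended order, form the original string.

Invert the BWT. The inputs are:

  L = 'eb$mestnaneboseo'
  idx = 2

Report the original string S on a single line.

Answer: bambootennessee$

Derivation:
LF mapping: 4 2 0 8 5 13 15 9 1 10 6 3 11 14 7 12
Walk LF starting at row 2, prepending L[row]:
  step 1: row=2, L[2]='$', prepend. Next row=LF[2]=0
  step 2: row=0, L[0]='e', prepend. Next row=LF[0]=4
  step 3: row=4, L[4]='e', prepend. Next row=LF[4]=5
  step 4: row=5, L[5]='s', prepend. Next row=LF[5]=13
  step 5: row=13, L[13]='s', prepend. Next row=LF[13]=14
  step 6: row=14, L[14]='e', prepend. Next row=LF[14]=7
  step 7: row=7, L[7]='n', prepend. Next row=LF[7]=9
  step 8: row=9, L[9]='n', prepend. Next row=LF[9]=10
  step 9: row=10, L[10]='e', prepend. Next row=LF[10]=6
  step 10: row=6, L[6]='t', prepend. Next row=LF[6]=15
  step 11: row=15, L[15]='o', prepend. Next row=LF[15]=12
  step 12: row=12, L[12]='o', prepend. Next row=LF[12]=11
  step 13: row=11, L[11]='b', prepend. Next row=LF[11]=3
  step 14: row=3, L[3]='m', prepend. Next row=LF[3]=8
  step 15: row=8, L[8]='a', prepend. Next row=LF[8]=1
  step 16: row=1, L[1]='b', prepend. Next row=LF[1]=2
Reversed output: bambootennessee$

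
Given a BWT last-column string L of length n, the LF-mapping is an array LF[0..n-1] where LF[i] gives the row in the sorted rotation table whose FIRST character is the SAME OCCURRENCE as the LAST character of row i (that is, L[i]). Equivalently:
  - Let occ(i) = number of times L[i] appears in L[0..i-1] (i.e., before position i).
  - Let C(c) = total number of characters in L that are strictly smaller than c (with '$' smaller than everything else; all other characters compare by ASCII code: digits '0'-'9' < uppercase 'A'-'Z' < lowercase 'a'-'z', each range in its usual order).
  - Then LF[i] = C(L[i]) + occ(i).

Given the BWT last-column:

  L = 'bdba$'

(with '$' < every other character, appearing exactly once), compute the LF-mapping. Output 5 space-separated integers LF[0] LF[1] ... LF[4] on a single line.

Answer: 2 4 3 1 0

Derivation:
Char counts: '$':1, 'a':1, 'b':2, 'd':1
C (first-col start): C('$')=0, C('a')=1, C('b')=2, C('d')=4
L[0]='b': occ=0, LF[0]=C('b')+0=2+0=2
L[1]='d': occ=0, LF[1]=C('d')+0=4+0=4
L[2]='b': occ=1, LF[2]=C('b')+1=2+1=3
L[3]='a': occ=0, LF[3]=C('a')+0=1+0=1
L[4]='$': occ=0, LF[4]=C('$')+0=0+0=0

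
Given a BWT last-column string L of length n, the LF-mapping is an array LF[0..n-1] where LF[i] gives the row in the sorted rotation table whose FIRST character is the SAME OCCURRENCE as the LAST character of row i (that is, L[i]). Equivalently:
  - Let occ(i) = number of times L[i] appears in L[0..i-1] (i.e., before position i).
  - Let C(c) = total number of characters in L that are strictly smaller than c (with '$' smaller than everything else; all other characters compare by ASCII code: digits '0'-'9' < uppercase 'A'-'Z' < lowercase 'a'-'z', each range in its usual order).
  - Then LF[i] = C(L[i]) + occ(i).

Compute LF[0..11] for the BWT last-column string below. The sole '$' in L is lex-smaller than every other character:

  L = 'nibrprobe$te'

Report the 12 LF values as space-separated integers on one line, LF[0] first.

Answer: 6 5 1 9 8 10 7 2 3 0 11 4

Derivation:
Char counts: '$':1, 'b':2, 'e':2, 'i':1, 'n':1, 'o':1, 'p':1, 'r':2, 't':1
C (first-col start): C('$')=0, C('b')=1, C('e')=3, C('i')=5, C('n')=6, C('o')=7, C('p')=8, C('r')=9, C('t')=11
L[0]='n': occ=0, LF[0]=C('n')+0=6+0=6
L[1]='i': occ=0, LF[1]=C('i')+0=5+0=5
L[2]='b': occ=0, LF[2]=C('b')+0=1+0=1
L[3]='r': occ=0, LF[3]=C('r')+0=9+0=9
L[4]='p': occ=0, LF[4]=C('p')+0=8+0=8
L[5]='r': occ=1, LF[5]=C('r')+1=9+1=10
L[6]='o': occ=0, LF[6]=C('o')+0=7+0=7
L[7]='b': occ=1, LF[7]=C('b')+1=1+1=2
L[8]='e': occ=0, LF[8]=C('e')+0=3+0=3
L[9]='$': occ=0, LF[9]=C('$')+0=0+0=0
L[10]='t': occ=0, LF[10]=C('t')+0=11+0=11
L[11]='e': occ=1, LF[11]=C('e')+1=3+1=4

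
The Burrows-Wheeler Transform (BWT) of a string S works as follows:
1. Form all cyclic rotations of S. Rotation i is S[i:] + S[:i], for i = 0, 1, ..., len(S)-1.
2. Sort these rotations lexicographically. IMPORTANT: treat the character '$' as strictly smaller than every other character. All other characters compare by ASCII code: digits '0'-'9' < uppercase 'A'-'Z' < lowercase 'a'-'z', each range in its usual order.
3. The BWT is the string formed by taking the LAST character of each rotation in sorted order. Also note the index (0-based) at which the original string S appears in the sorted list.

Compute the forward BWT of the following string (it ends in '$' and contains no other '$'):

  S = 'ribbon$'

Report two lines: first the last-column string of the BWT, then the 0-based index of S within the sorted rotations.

Answer: nibrob$
6

Derivation:
All 7 rotations (rotation i = S[i:]+S[:i]):
  rot[0] = ribbon$
  rot[1] = ibbon$r
  rot[2] = bbon$ri
  rot[3] = bon$rib
  rot[4] = on$ribb
  rot[5] = n$ribbo
  rot[6] = $ribbon
Sorted (with $ < everything):
  sorted[0] = $ribbon  (last char: 'n')
  sorted[1] = bbon$ri  (last char: 'i')
  sorted[2] = bon$rib  (last char: 'b')
  sorted[3] = ibbon$r  (last char: 'r')
  sorted[4] = n$ribbo  (last char: 'o')
  sorted[5] = on$ribb  (last char: 'b')
  sorted[6] = ribbon$  (last char: '$')
Last column: nibrob$
Original string S is at sorted index 6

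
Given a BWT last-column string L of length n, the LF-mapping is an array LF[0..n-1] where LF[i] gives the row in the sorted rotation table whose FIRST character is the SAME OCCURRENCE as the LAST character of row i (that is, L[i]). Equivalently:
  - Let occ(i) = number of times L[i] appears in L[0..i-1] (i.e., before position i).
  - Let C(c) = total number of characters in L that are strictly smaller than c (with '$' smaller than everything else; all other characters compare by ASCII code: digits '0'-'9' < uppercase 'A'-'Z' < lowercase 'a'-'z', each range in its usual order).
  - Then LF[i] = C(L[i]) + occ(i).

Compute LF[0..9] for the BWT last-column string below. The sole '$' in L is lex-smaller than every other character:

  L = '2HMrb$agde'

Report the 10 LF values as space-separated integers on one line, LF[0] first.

Char counts: '$':1, '2':1, 'H':1, 'M':1, 'a':1, 'b':1, 'd':1, 'e':1, 'g':1, 'r':1
C (first-col start): C('$')=0, C('2')=1, C('H')=2, C('M')=3, C('a')=4, C('b')=5, C('d')=6, C('e')=7, C('g')=8, C('r')=9
L[0]='2': occ=0, LF[0]=C('2')+0=1+0=1
L[1]='H': occ=0, LF[1]=C('H')+0=2+0=2
L[2]='M': occ=0, LF[2]=C('M')+0=3+0=3
L[3]='r': occ=0, LF[3]=C('r')+0=9+0=9
L[4]='b': occ=0, LF[4]=C('b')+0=5+0=5
L[5]='$': occ=0, LF[5]=C('$')+0=0+0=0
L[6]='a': occ=0, LF[6]=C('a')+0=4+0=4
L[7]='g': occ=0, LF[7]=C('g')+0=8+0=8
L[8]='d': occ=0, LF[8]=C('d')+0=6+0=6
L[9]='e': occ=0, LF[9]=C('e')+0=7+0=7

Answer: 1 2 3 9 5 0 4 8 6 7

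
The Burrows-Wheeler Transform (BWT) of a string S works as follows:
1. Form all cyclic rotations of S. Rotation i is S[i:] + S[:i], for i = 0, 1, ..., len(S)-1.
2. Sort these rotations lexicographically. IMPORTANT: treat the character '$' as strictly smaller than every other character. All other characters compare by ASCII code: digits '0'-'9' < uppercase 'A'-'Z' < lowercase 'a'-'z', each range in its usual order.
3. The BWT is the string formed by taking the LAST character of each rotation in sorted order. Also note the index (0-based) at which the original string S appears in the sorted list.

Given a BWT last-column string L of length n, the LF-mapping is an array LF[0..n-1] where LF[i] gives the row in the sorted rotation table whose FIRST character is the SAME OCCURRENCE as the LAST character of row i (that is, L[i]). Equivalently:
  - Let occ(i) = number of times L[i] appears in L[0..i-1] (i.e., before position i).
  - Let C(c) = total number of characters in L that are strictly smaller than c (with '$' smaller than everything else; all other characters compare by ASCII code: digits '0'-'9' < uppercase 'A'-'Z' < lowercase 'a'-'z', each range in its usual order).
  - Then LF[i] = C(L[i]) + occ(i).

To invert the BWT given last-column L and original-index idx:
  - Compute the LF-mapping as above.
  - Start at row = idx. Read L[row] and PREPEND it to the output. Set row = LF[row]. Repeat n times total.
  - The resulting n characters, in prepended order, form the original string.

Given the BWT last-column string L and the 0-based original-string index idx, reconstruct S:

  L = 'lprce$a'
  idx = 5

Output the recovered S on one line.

LF mapping: 4 5 6 2 3 0 1
Walk LF starting at row 5, prepending L[row]:
  step 1: row=5, L[5]='$', prepend. Next row=LF[5]=0
  step 2: row=0, L[0]='l', prepend. Next row=LF[0]=4
  step 3: row=4, L[4]='e', prepend. Next row=LF[4]=3
  step 4: row=3, L[3]='c', prepend. Next row=LF[3]=2
  step 5: row=2, L[2]='r', prepend. Next row=LF[2]=6
  step 6: row=6, L[6]='a', prepend. Next row=LF[6]=1
  step 7: row=1, L[1]='p', prepend. Next row=LF[1]=5
Reversed output: parcel$

Answer: parcel$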